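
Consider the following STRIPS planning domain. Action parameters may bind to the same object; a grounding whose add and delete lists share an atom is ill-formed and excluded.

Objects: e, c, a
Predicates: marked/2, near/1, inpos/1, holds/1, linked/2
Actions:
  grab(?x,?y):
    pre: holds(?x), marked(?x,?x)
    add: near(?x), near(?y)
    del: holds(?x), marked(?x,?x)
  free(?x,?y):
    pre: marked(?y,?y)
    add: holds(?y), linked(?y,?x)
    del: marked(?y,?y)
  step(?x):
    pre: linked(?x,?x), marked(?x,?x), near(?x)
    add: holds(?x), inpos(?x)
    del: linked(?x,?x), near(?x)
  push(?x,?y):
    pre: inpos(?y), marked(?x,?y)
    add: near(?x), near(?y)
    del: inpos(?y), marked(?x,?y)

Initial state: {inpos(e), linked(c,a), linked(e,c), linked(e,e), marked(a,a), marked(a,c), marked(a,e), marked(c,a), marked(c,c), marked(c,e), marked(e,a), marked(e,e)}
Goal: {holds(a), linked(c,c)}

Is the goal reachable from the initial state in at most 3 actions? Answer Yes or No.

Yes

1. free(e,a)  →  {holds(a), inpos(e), linked(a,e), linked(c,a), linked(e,c), linked(e,e), marked(a,c), marked(a,e), marked(c,a), marked(c,c), marked(c,e), marked(e,a), marked(e,e)}
2. free(c,c)  →  {holds(a), holds(c), inpos(e), linked(a,e), linked(c,a), linked(c,c), linked(e,c), linked(e,e), marked(a,c), marked(a,e), marked(c,a), marked(c,e), marked(e,a), marked(e,e)}
optimal plan length = 2; 2 ≤ 3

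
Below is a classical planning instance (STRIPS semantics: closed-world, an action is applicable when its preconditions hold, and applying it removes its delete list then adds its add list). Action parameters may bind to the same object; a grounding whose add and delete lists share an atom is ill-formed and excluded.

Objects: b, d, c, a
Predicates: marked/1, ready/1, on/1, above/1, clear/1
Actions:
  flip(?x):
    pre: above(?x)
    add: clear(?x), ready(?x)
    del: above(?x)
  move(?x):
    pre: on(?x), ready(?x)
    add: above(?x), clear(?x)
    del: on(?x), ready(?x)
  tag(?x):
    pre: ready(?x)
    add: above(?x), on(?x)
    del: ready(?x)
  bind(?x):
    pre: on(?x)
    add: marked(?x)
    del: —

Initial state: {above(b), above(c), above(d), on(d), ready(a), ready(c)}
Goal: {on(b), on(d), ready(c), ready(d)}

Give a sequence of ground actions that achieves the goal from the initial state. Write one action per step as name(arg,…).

flip(b); flip(d); tag(b)

1. flip(b)  →  {above(c), above(d), clear(b), on(d), ready(a), ready(b), ready(c)}
2. flip(d)  →  {above(c), clear(b), clear(d), on(d), ready(a), ready(b), ready(c), ready(d)}
3. tag(b)  →  {above(b), above(c), clear(b), clear(d), on(b), on(d), ready(a), ready(c), ready(d)}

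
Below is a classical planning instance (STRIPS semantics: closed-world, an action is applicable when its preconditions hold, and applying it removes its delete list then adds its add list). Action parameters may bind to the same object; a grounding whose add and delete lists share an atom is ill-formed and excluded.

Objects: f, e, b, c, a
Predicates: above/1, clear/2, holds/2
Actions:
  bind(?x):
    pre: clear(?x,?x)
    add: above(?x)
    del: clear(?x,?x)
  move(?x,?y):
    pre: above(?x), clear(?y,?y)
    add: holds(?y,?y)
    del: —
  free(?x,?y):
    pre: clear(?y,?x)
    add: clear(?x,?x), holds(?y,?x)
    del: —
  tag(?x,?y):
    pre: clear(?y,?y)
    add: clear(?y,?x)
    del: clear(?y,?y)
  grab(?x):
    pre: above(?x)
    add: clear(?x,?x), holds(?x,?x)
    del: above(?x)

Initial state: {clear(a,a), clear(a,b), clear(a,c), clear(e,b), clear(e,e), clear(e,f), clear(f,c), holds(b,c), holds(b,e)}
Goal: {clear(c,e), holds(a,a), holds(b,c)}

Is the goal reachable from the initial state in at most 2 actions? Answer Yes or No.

No

1. free(c,f)  →  {clear(a,a), clear(a,b), clear(a,c), clear(c,c), clear(e,b), clear(e,e), clear(e,f), clear(f,c), holds(b,c), holds(b,e), holds(f,c)}
2. free(a,a)  →  {clear(a,a), clear(a,b), clear(a,c), clear(c,c), clear(e,b), clear(e,e), clear(e,f), clear(f,c), holds(a,a), holds(b,c), holds(b,e), holds(f,c)}
3. tag(e,c)  →  {clear(a,a), clear(a,b), clear(a,c), clear(c,e), clear(e,b), clear(e,e), clear(e,f), clear(f,c), holds(a,a), holds(b,c), holds(b,e), holds(f,c)}
optimal plan length = 3; 3 > 2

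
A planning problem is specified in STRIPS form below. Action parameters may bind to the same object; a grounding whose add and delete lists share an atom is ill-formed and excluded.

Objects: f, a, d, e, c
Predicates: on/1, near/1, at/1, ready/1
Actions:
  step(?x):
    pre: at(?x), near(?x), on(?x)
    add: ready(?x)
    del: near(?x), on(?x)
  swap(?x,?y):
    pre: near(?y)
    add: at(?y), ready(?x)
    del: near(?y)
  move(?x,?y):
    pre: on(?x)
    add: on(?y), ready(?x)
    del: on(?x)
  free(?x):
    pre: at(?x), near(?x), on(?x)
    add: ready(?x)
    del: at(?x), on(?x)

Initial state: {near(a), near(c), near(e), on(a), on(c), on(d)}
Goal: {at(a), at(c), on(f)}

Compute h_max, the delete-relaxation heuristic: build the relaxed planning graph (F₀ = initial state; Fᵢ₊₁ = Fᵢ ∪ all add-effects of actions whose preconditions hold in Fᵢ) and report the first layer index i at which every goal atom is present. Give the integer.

F0 = init (6 atoms)
F1 = F0 ∪ {at(a), at(c), at(e), on(e), on(f), ready(a), ready(c), ready(d), ready(e), ready(f)}  (16 atoms)
goal ⊆ F1  ⇒  h_max = 1

1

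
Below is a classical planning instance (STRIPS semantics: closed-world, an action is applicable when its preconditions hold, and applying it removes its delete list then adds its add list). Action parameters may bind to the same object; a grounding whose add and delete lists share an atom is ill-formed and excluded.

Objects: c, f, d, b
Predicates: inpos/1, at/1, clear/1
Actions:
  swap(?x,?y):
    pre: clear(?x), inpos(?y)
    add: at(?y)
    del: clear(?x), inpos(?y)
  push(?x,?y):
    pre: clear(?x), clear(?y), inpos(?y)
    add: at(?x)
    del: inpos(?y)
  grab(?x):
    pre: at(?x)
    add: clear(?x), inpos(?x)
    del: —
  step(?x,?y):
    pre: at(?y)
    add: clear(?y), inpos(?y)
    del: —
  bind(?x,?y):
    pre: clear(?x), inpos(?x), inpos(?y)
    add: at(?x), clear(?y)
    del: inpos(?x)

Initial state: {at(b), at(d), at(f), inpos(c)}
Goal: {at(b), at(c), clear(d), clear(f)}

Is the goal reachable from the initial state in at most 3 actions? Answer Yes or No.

No

1. grab(f)  →  {at(b), at(d), at(f), clear(f), inpos(c), inpos(f)}
2. swap(f,c)  →  {at(b), at(c), at(d), at(f), inpos(f)}
3. grab(f)  →  {at(b), at(c), at(d), at(f), clear(f), inpos(f)}
4. grab(d)  →  {at(b), at(c), at(d), at(f), clear(d), clear(f), inpos(d), inpos(f)}
optimal plan length = 4; 4 > 3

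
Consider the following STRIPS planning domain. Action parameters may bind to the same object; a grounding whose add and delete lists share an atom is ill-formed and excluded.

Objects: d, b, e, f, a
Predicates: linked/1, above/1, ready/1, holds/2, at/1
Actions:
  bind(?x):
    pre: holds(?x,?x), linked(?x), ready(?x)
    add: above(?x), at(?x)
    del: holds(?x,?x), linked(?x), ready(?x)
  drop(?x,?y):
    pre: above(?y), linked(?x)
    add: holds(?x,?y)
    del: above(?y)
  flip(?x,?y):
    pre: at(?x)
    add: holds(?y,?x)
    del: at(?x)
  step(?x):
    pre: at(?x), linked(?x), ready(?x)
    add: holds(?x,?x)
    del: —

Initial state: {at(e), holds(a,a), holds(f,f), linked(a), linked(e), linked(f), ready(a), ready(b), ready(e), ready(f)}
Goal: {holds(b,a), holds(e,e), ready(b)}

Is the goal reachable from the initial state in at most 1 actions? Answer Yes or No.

No

1. bind(a)  →  {above(a), at(a), at(e), holds(f,f), linked(e), linked(f), ready(b), ready(e), ready(f)}
2. flip(e,e)  →  {above(a), at(a), holds(e,e), holds(f,f), linked(e), linked(f), ready(b), ready(e), ready(f)}
3. flip(a,b)  →  {above(a), holds(b,a), holds(e,e), holds(f,f), linked(e), linked(f), ready(b), ready(e), ready(f)}
optimal plan length = 3; 3 > 1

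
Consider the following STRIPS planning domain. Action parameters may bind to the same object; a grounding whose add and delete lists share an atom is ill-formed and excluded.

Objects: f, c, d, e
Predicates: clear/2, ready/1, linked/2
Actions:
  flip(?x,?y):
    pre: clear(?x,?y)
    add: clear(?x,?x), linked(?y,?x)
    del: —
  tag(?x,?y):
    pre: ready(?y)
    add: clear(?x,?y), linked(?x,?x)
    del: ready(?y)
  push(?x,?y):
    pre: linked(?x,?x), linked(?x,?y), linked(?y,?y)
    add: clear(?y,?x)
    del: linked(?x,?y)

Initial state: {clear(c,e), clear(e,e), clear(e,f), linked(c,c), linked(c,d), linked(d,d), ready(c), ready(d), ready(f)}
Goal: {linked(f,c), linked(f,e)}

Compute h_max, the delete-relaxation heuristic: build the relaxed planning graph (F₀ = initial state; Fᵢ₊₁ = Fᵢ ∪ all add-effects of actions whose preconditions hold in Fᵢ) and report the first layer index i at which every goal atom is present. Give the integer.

2

F0 = init (9 atoms)
F1 = F0 ∪ {clear(c,c), clear(c,d), clear(c,f), clear(d,c), clear(d,d), clear(d,f), clear(e,c), clear(e,d), clear(f,c), clear(f,d), clear(f,f), linked(e,c), linked(e,e), linked(f,e), linked(f,f)}  (24 atoms)
F2 = F1 ∪ {linked(c,e), linked(c,f), linked(d,c), linked(d,e), linked(d,f), linked(f,c), linked(f,d)}  (31 atoms)
goal ⊆ F2  ⇒  h_max = 2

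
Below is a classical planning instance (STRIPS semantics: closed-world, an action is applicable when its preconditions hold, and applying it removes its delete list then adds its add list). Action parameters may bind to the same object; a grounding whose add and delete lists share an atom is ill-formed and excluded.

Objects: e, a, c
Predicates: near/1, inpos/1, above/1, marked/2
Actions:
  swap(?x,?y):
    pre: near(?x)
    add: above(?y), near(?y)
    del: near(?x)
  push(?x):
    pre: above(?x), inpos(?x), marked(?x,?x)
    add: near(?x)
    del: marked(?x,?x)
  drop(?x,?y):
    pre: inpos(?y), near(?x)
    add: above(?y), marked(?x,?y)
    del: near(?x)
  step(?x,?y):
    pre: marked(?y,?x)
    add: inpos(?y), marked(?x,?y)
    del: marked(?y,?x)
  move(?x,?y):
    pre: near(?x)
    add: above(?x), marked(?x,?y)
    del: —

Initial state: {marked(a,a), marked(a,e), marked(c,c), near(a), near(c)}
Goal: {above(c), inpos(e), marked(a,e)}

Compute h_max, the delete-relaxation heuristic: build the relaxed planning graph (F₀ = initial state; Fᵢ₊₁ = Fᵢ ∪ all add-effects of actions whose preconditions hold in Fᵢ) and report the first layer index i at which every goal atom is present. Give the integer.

2

F0 = init (5 atoms)
F1 = F0 ∪ {above(a), above(c), above(e), inpos(a), marked(a,c), marked(c,a), marked(c,e), marked(e,a), near(e)}  (14 atoms)
F2 = F1 ∪ {inpos(c), inpos(e), marked(e,c), marked(e,e)}  (18 atoms)
goal ⊆ F2  ⇒  h_max = 2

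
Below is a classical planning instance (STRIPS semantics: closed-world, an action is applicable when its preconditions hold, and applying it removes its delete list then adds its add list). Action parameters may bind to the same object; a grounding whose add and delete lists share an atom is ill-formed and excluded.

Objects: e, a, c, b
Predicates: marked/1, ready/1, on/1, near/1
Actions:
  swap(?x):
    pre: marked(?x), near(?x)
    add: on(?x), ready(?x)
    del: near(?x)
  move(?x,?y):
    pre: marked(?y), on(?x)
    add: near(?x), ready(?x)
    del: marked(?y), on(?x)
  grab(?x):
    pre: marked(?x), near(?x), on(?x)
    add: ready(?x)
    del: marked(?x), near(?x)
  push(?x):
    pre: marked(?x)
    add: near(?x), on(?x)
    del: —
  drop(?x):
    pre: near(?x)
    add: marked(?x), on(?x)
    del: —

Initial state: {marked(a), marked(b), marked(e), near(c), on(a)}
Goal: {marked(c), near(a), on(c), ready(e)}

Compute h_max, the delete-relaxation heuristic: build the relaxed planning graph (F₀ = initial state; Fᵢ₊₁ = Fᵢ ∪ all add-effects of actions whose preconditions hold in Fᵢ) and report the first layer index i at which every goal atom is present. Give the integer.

F0 = init (5 atoms)
F1 = F0 ∪ {marked(c), near(a), near(b), near(e), on(b), on(c), on(e), ready(a)}  (13 atoms)
F2 = F1 ∪ {ready(b), ready(c), ready(e)}  (16 atoms)
goal ⊆ F2  ⇒  h_max = 2

2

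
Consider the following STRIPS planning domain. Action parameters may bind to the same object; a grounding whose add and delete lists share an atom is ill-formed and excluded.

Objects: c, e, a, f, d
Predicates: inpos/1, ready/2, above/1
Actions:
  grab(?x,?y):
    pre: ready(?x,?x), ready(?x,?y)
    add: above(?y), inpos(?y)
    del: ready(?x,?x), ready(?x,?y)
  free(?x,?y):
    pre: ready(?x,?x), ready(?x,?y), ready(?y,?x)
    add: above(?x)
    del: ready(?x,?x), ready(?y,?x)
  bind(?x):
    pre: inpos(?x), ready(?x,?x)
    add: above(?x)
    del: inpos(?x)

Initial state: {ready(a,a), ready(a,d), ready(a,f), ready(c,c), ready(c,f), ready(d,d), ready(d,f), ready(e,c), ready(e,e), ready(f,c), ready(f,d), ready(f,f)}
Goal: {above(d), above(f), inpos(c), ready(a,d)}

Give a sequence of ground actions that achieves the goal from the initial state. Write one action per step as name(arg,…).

1. grab(c,c)  →  {above(c), inpos(c), ready(a,a), ready(a,d), ready(a,f), ready(c,f), ready(d,d), ready(d,f), ready(e,c), ready(e,e), ready(f,c), ready(f,d), ready(f,f)}
2. grab(a,f)  →  {above(c), above(f), inpos(c), inpos(f), ready(a,d), ready(c,f), ready(d,d), ready(d,f), ready(e,c), ready(e,e), ready(f,c), ready(f,d), ready(f,f)}
3. grab(f,d)  →  {above(c), above(d), above(f), inpos(c), inpos(d), inpos(f), ready(a,d), ready(c,f), ready(d,d), ready(d,f), ready(e,c), ready(e,e), ready(f,c)}

grab(c,c); grab(a,f); grab(f,d)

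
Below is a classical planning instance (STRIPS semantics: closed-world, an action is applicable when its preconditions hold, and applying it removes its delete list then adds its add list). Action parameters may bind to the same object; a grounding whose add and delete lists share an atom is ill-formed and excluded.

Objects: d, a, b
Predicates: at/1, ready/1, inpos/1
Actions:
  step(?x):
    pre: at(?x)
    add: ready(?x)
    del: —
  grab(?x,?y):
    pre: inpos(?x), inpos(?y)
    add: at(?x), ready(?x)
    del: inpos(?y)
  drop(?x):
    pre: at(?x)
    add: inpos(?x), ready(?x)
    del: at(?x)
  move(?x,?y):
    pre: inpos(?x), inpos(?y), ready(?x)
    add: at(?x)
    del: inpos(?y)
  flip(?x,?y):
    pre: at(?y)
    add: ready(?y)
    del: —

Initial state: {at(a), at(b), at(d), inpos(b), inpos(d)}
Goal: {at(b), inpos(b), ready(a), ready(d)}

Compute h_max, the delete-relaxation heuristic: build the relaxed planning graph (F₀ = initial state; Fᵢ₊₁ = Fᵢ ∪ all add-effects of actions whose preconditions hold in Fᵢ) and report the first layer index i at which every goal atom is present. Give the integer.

1

F0 = init (5 atoms)
F1 = F0 ∪ {inpos(a), ready(a), ready(b), ready(d)}  (9 atoms)
goal ⊆ F1  ⇒  h_max = 1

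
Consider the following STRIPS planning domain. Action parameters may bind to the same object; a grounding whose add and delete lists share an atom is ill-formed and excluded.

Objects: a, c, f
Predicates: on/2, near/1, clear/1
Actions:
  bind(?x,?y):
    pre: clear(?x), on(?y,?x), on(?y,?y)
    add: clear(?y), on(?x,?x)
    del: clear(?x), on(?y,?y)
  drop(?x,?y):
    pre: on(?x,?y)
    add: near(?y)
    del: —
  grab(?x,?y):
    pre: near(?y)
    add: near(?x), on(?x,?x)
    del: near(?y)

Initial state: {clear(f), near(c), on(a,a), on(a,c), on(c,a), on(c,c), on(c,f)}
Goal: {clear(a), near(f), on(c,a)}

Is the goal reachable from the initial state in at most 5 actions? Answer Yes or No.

1. bind(f,c)  →  {clear(c), near(c), on(a,a), on(a,c), on(c,a), on(c,f), on(f,f)}
2. bind(c,a)  →  {clear(a), near(c), on(a,c), on(c,a), on(c,c), on(c,f), on(f,f)}
3. drop(c,f)  →  {clear(a), near(c), near(f), on(a,c), on(c,a), on(c,c), on(c,f), on(f,f)}
optimal plan length = 3; 3 ≤ 5

Yes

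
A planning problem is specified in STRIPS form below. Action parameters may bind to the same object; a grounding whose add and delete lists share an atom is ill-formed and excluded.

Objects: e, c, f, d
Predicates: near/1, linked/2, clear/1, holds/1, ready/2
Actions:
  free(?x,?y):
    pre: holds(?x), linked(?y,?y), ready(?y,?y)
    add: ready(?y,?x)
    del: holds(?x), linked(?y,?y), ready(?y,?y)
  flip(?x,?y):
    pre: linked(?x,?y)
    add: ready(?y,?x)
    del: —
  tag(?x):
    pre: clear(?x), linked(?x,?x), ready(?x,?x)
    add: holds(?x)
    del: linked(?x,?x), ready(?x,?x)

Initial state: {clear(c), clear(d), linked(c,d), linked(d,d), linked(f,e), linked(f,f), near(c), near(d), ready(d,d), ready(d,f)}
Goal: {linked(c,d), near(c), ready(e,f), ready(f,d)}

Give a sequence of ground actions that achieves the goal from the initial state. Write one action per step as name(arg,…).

flip(f,e); flip(f,f); tag(d); free(d,f)

1. flip(f,e)  →  {clear(c), clear(d), linked(c,d), linked(d,d), linked(f,e), linked(f,f), near(c), near(d), ready(d,d), ready(d,f), ready(e,f)}
2. flip(f,f)  →  {clear(c), clear(d), linked(c,d), linked(d,d), linked(f,e), linked(f,f), near(c), near(d), ready(d,d), ready(d,f), ready(e,f), ready(f,f)}
3. tag(d)  →  {clear(c), clear(d), holds(d), linked(c,d), linked(f,e), linked(f,f), near(c), near(d), ready(d,f), ready(e,f), ready(f,f)}
4. free(d,f)  →  {clear(c), clear(d), linked(c,d), linked(f,e), near(c), near(d), ready(d,f), ready(e,f), ready(f,d)}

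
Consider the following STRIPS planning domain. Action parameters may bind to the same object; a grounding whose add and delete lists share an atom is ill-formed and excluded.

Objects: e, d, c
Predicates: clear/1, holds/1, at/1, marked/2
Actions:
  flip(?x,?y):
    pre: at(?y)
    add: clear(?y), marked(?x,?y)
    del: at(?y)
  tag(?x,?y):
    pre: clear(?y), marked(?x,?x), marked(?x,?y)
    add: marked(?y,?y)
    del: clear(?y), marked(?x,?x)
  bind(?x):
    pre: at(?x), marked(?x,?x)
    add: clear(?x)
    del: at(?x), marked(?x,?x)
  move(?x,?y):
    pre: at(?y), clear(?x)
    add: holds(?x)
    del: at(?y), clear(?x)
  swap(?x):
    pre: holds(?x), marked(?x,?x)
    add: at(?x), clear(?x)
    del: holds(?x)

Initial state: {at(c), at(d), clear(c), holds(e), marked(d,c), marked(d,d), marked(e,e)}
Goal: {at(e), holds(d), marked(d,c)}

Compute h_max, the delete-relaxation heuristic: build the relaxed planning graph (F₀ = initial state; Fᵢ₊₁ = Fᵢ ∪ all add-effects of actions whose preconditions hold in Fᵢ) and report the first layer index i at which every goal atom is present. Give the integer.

2

F0 = init (7 atoms)
F1 = F0 ∪ {at(e), clear(d), clear(e), holds(c), marked(c,c), marked(c,d), marked(e,c), marked(e,d)}  (15 atoms)
F2 = F1 ∪ {holds(d), marked(c,e), marked(d,e)}  (18 atoms)
goal ⊆ F2  ⇒  h_max = 2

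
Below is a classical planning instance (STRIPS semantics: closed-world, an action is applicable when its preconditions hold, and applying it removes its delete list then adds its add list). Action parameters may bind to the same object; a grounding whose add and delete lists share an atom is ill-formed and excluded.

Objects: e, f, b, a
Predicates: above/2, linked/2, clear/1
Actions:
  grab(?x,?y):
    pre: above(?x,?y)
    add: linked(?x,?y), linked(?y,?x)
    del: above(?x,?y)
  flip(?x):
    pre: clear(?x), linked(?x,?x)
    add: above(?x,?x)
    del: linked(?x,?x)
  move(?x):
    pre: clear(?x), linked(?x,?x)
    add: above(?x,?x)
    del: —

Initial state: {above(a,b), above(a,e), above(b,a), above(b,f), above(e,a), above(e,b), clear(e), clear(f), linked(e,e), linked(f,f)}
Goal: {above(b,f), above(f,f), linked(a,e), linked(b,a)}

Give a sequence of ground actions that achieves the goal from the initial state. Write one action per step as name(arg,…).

grab(e,a); grab(b,a); flip(f)

1. grab(e,a)  →  {above(a,b), above(a,e), above(b,a), above(b,f), above(e,b), clear(e), clear(f), linked(a,e), linked(e,a), linked(e,e), linked(f,f)}
2. grab(b,a)  →  {above(a,b), above(a,e), above(b,f), above(e,b), clear(e), clear(f), linked(a,b), linked(a,e), linked(b,a), linked(e,a), linked(e,e), linked(f,f)}
3. flip(f)  →  {above(a,b), above(a,e), above(b,f), above(e,b), above(f,f), clear(e), clear(f), linked(a,b), linked(a,e), linked(b,a), linked(e,a), linked(e,e)}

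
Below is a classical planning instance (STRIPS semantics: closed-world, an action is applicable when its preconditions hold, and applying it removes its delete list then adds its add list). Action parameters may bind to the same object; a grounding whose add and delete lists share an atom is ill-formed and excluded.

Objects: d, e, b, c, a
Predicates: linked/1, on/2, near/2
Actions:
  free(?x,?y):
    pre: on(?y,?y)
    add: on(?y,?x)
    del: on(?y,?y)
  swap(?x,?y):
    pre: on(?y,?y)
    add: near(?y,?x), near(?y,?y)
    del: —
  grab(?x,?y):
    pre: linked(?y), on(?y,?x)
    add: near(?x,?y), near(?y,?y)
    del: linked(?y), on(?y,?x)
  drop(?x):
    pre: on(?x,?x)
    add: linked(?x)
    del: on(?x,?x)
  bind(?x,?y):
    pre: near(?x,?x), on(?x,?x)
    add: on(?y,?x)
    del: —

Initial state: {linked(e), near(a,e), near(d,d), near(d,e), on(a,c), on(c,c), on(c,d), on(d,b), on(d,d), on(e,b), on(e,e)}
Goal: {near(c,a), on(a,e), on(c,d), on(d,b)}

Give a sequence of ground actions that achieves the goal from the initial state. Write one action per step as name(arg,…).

1. swap(d,e)  →  {linked(e), near(a,e), near(d,d), near(d,e), near(e,d), near(e,e), on(a,c), on(c,c), on(c,d), on(d,b), on(d,d), on(e,b), on(e,e)}
2. swap(a,c)  →  {linked(e), near(a,e), near(c,a), near(c,c), near(d,d), near(d,e), near(e,d), near(e,e), on(a,c), on(c,c), on(c,d), on(d,b), on(d,d), on(e,b), on(e,e)}
3. bind(e,a)  →  {linked(e), near(a,e), near(c,a), near(c,c), near(d,d), near(d,e), near(e,d), near(e,e), on(a,c), on(a,e), on(c,c), on(c,d), on(d,b), on(d,d), on(e,b), on(e,e)}

swap(d,e); swap(a,c); bind(e,a)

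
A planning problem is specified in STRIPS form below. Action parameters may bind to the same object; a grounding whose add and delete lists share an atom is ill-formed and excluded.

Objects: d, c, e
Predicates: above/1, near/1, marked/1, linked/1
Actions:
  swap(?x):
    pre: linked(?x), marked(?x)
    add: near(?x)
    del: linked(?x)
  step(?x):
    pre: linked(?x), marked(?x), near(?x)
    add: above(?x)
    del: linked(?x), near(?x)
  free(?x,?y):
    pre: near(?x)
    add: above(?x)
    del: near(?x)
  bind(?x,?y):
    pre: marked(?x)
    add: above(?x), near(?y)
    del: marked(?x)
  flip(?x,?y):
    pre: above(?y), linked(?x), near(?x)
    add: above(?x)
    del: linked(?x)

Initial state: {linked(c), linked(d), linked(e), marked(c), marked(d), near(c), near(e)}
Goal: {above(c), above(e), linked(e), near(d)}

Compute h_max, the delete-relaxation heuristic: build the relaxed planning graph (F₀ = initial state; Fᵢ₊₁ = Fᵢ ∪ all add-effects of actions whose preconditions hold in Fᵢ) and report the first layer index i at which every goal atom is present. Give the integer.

1

F0 = init (7 atoms)
F1 = F0 ∪ {above(c), above(d), above(e), near(d)}  (11 atoms)
goal ⊆ F1  ⇒  h_max = 1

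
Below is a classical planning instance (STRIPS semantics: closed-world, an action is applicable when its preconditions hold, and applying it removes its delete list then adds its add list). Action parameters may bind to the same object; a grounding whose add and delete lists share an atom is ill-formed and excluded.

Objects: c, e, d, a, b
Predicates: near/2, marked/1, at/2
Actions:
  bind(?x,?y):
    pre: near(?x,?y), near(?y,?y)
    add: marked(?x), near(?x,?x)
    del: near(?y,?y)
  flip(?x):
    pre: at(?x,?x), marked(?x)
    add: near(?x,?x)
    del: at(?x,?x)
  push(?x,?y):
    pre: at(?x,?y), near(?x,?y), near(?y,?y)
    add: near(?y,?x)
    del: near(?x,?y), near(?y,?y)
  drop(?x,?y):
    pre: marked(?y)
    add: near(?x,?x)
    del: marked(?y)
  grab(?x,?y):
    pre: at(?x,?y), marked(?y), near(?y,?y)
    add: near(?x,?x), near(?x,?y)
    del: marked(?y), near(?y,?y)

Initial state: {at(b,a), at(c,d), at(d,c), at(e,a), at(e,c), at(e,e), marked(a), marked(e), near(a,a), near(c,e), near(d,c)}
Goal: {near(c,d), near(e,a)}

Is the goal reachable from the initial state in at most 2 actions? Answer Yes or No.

No

1. drop(c,e)  →  {at(b,a), at(c,d), at(d,c), at(e,a), at(e,c), at(e,e), marked(a), near(a,a), near(c,c), near(c,e), near(d,c)}
2. push(d,c)  →  {at(b,a), at(c,d), at(d,c), at(e,a), at(e,c), at(e,e), marked(a), near(a,a), near(c,d), near(c,e)}
3. grab(e,a)  →  {at(b,a), at(c,d), at(d,c), at(e,a), at(e,c), at(e,e), near(c,d), near(c,e), near(e,a), near(e,e)}
optimal plan length = 3; 3 > 2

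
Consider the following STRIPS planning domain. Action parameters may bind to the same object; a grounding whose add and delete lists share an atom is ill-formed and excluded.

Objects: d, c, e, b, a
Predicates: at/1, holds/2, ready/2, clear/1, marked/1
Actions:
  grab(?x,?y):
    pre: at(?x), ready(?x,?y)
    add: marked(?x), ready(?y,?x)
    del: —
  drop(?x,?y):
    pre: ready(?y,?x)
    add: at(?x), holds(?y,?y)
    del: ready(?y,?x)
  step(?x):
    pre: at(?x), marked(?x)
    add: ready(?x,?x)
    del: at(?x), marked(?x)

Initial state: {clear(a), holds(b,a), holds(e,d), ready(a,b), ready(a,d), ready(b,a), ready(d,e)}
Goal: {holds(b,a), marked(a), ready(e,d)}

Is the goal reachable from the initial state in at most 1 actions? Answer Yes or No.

No

1. drop(d,a)  →  {at(d), clear(a), holds(a,a), holds(b,a), holds(e,d), ready(a,b), ready(b,a), ready(d,e)}
2. grab(d,e)  →  {at(d), clear(a), holds(a,a), holds(b,a), holds(e,d), marked(d), ready(a,b), ready(b,a), ready(d,e), ready(e,d)}
3. drop(a,b)  →  {at(a), at(d), clear(a), holds(a,a), holds(b,a), holds(b,b), holds(e,d), marked(d), ready(a,b), ready(d,e), ready(e,d)}
4. grab(a,b)  →  {at(a), at(d), clear(a), holds(a,a), holds(b,a), holds(b,b), holds(e,d), marked(a), marked(d), ready(a,b), ready(b,a), ready(d,e), ready(e,d)}
optimal plan length = 4; 4 > 1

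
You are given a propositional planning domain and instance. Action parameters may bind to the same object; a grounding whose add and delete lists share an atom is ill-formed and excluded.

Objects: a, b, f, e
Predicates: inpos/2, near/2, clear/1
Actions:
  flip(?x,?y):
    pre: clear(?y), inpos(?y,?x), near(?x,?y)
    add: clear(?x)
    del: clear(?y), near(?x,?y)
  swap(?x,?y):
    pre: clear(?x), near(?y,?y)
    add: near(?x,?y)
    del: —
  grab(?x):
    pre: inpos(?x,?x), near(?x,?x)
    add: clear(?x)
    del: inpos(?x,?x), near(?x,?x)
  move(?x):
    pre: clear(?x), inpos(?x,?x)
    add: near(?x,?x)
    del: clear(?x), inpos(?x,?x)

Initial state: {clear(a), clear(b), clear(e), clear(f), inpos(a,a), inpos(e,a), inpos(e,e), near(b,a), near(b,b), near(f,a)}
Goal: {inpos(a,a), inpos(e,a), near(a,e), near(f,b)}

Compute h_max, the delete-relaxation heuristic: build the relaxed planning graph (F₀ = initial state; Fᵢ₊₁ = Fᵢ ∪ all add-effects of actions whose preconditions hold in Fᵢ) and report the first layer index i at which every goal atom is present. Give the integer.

F0 = init (10 atoms)
F1 = F0 ∪ {near(a,a), near(a,b), near(e,b), near(e,e), near(f,b)}  (15 atoms)
F2 = F1 ∪ {near(a,e), near(b,e), near(e,a), near(f,e)}  (19 atoms)
goal ⊆ F2  ⇒  h_max = 2

2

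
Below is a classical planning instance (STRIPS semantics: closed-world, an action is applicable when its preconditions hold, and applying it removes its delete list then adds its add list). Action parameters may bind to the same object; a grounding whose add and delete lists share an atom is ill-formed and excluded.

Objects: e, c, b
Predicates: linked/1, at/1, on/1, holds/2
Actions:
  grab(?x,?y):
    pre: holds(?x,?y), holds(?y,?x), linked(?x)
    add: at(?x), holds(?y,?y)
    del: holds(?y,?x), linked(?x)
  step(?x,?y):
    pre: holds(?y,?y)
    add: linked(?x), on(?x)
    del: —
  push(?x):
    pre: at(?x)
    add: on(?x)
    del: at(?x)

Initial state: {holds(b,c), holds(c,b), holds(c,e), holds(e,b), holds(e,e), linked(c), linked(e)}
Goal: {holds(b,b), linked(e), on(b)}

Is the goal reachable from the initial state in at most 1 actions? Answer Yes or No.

No

1. grab(c,b)  →  {at(c), holds(b,b), holds(c,b), holds(c,e), holds(e,b), holds(e,e), linked(e)}
2. step(b,e)  →  {at(c), holds(b,b), holds(c,b), holds(c,e), holds(e,b), holds(e,e), linked(b), linked(e), on(b)}
optimal plan length = 2; 2 > 1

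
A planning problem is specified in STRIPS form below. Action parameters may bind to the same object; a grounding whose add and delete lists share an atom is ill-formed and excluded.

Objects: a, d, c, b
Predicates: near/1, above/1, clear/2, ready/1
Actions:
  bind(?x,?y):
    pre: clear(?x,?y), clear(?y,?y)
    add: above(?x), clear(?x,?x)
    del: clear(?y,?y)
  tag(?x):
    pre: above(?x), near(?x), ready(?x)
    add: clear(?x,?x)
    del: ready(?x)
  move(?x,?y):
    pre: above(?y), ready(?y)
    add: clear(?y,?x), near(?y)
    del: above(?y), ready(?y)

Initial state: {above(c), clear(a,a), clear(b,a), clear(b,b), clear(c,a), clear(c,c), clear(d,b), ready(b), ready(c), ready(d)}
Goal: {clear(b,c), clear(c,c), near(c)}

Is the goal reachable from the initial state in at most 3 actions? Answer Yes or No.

Yes

1. bind(b,a)  →  {above(b), above(c), clear(b,a), clear(b,b), clear(c,a), clear(c,c), clear(d,b), ready(b), ready(c), ready(d)}
2. move(a,c)  →  {above(b), clear(b,a), clear(b,b), clear(c,a), clear(c,c), clear(d,b), near(c), ready(b), ready(d)}
3. move(c,b)  →  {clear(b,a), clear(b,b), clear(b,c), clear(c,a), clear(c,c), clear(d,b), near(b), near(c), ready(d)}
optimal plan length = 3; 3 ≤ 3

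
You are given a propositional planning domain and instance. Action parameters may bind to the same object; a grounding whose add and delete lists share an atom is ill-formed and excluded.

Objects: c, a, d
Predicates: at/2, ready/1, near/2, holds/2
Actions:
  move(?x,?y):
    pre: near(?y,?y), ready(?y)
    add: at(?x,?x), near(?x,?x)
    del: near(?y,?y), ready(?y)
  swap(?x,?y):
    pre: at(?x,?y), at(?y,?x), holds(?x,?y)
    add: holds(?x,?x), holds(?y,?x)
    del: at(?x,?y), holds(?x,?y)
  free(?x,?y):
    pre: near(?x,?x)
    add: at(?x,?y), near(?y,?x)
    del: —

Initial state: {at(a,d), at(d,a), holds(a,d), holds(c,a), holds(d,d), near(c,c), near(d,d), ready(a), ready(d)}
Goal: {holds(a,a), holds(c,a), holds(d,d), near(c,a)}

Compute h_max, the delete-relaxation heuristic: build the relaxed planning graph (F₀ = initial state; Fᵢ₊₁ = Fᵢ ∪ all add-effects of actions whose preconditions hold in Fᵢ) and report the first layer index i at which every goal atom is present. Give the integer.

F0 = init (9 atoms)
F1 = F0 ∪ {at(a,a), at(c,a), at(c,c), at(c,d), at(d,c), at(d,d), holds(a,a), holds(d,a), near(a,a), near(a,c), near(a,d), near(c,d), near(d,c)}  (22 atoms)
F2 = F1 ∪ {at(a,c), near(c,a), near(d,a)}  (25 atoms)
goal ⊆ F2  ⇒  h_max = 2

2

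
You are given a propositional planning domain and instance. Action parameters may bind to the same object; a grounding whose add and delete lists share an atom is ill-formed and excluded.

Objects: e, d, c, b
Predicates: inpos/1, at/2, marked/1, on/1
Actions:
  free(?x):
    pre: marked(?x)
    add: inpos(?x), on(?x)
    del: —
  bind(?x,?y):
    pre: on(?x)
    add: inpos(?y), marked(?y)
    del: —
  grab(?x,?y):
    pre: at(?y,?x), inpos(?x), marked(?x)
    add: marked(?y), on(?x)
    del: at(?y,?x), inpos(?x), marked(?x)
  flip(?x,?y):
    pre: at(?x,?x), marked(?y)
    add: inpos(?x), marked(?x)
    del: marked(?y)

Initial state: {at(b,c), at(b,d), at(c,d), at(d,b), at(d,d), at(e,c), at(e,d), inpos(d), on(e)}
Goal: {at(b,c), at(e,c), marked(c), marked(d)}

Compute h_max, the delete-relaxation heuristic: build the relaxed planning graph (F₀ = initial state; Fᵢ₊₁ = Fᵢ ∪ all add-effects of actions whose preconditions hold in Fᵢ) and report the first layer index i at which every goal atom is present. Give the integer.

1

F0 = init (9 atoms)
F1 = F0 ∪ {inpos(b), inpos(c), inpos(e), marked(b), marked(c), marked(d), marked(e)}  (16 atoms)
goal ⊆ F1  ⇒  h_max = 1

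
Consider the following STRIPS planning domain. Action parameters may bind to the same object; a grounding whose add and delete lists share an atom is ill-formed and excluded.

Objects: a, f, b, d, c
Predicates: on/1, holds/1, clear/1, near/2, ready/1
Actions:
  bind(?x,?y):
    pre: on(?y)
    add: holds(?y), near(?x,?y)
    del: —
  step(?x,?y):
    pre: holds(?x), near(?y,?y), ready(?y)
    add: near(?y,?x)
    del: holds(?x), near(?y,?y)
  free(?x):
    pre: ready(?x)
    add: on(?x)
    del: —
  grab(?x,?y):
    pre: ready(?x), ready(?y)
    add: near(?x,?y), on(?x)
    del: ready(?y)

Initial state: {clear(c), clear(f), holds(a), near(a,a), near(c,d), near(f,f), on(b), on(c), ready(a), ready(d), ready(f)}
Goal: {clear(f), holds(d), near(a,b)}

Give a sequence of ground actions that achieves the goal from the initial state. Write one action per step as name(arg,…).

1. bind(a,b)  →  {clear(c), clear(f), holds(a), holds(b), near(a,a), near(a,b), near(c,d), near(f,f), on(b), on(c), ready(a), ready(d), ready(f)}
2. free(d)  →  {clear(c), clear(f), holds(a), holds(b), near(a,a), near(a,b), near(c,d), near(f,f), on(b), on(c), on(d), ready(a), ready(d), ready(f)}
3. bind(a,d)  →  {clear(c), clear(f), holds(a), holds(b), holds(d), near(a,a), near(a,b), near(a,d), near(c,d), near(f,f), on(b), on(c), on(d), ready(a), ready(d), ready(f)}

bind(a,b); free(d); bind(a,d)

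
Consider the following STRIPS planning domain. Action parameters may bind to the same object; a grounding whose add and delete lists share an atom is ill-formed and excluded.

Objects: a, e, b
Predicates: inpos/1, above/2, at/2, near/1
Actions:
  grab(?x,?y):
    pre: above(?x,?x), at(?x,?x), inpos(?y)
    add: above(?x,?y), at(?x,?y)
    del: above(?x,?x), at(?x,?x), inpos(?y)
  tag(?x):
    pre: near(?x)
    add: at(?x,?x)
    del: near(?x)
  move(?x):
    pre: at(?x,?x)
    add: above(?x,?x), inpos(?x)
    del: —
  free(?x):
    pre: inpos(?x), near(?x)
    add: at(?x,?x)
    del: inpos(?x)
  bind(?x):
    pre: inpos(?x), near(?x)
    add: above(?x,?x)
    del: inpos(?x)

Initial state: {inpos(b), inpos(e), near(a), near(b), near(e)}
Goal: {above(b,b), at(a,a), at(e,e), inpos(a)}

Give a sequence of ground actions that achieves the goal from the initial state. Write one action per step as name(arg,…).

tag(a); tag(e); move(a); bind(b)

1. tag(a)  →  {at(a,a), inpos(b), inpos(e), near(b), near(e)}
2. tag(e)  →  {at(a,a), at(e,e), inpos(b), inpos(e), near(b)}
3. move(a)  →  {above(a,a), at(a,a), at(e,e), inpos(a), inpos(b), inpos(e), near(b)}
4. bind(b)  →  {above(a,a), above(b,b), at(a,a), at(e,e), inpos(a), inpos(e), near(b)}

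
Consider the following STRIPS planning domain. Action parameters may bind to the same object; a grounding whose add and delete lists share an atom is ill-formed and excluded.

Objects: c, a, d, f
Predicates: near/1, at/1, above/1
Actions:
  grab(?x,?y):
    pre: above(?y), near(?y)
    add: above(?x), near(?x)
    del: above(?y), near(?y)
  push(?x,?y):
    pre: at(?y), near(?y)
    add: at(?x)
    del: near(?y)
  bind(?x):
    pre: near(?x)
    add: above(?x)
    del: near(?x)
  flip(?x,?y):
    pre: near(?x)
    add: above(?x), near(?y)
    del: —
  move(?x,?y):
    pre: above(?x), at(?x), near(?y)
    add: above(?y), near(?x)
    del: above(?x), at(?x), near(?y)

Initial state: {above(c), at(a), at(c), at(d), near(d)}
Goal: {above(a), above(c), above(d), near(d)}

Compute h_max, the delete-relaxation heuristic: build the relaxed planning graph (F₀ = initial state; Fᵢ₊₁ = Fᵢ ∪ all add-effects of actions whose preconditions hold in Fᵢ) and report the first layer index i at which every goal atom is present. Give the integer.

2

F0 = init (5 atoms)
F1 = F0 ∪ {above(d), at(f), near(a), near(c), near(f)}  (10 atoms)
F2 = F1 ∪ {above(a), above(f)}  (12 atoms)
goal ⊆ F2  ⇒  h_max = 2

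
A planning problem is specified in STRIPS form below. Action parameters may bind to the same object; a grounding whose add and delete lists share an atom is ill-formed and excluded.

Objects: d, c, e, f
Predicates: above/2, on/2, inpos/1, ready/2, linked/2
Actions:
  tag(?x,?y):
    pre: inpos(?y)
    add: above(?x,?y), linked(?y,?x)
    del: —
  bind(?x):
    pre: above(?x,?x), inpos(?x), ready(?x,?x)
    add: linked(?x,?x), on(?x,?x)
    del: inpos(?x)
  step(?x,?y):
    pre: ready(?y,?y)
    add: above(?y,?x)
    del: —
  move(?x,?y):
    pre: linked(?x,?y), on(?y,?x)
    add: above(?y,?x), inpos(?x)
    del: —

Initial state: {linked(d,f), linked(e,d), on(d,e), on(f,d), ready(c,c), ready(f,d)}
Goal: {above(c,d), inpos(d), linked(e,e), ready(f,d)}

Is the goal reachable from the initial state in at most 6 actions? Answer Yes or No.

1. step(d,c)  →  {above(c,d), linked(d,f), linked(e,d), on(d,e), on(f,d), ready(c,c), ready(f,d)}
2. move(d,f)  →  {above(c,d), above(f,d), inpos(d), linked(d,f), linked(e,d), on(d,e), on(f,d), ready(c,c), ready(f,d)}
3. move(e,d)  →  {above(c,d), above(d,e), above(f,d), inpos(d), inpos(e), linked(d,f), linked(e,d), on(d,e), on(f,d), ready(c,c), ready(f,d)}
4. tag(e,e)  →  {above(c,d), above(d,e), above(e,e), above(f,d), inpos(d), inpos(e), linked(d,f), linked(e,d), linked(e,e), on(d,e), on(f,d), ready(c,c), ready(f,d)}
optimal plan length = 4; 4 ≤ 6

Yes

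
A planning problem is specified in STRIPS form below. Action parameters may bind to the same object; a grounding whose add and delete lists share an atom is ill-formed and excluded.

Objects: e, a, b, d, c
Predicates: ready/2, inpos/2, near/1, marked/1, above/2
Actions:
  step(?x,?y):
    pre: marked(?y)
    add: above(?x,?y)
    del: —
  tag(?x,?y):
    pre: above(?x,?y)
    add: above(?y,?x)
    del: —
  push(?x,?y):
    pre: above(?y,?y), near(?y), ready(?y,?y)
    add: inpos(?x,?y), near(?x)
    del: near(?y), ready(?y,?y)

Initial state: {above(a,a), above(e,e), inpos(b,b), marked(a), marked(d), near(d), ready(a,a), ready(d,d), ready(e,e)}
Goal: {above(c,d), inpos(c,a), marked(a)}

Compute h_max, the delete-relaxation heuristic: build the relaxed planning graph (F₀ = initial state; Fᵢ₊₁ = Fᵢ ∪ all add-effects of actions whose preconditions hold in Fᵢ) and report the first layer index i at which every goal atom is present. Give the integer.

F0 = init (9 atoms)
F1 = F0 ∪ {above(a,d), above(b,a), above(b,d), above(c,a), above(c,d), above(d,a), above(d,d), above(e,a), above(e,d)}  (18 atoms)
F2 = F1 ∪ {above(a,b), above(a,c), above(a,e), above(d,b), above(d,c), above(d,e), inpos(a,d), inpos(b,d), inpos(c,d), inpos(e,d), near(a), near(b), near(c), near(e)}  (32 atoms)
F3 = F2 ∪ {inpos(a,e), inpos(b,a), inpos(b,e), inpos(c,a), inpos(c,e), inpos(d,a), inpos(d,e), inpos(e,a)}  (40 atoms)
goal ⊆ F3  ⇒  h_max = 3

3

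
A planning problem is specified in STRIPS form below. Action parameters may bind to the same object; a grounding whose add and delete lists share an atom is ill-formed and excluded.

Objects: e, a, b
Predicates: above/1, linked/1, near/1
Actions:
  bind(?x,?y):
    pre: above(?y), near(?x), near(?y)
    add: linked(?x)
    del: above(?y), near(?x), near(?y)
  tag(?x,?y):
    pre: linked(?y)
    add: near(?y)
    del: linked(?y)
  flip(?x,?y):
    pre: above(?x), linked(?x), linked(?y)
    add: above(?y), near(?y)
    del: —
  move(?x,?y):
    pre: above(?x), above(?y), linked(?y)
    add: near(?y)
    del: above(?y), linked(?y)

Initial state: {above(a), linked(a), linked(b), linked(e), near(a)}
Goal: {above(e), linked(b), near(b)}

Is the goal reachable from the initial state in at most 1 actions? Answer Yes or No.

1. flip(a,e)  →  {above(a), above(e), linked(a), linked(b), linked(e), near(a), near(e)}
2. flip(e,b)  →  {above(a), above(b), above(e), linked(a), linked(b), linked(e), near(a), near(b), near(e)}
optimal plan length = 2; 2 > 1

No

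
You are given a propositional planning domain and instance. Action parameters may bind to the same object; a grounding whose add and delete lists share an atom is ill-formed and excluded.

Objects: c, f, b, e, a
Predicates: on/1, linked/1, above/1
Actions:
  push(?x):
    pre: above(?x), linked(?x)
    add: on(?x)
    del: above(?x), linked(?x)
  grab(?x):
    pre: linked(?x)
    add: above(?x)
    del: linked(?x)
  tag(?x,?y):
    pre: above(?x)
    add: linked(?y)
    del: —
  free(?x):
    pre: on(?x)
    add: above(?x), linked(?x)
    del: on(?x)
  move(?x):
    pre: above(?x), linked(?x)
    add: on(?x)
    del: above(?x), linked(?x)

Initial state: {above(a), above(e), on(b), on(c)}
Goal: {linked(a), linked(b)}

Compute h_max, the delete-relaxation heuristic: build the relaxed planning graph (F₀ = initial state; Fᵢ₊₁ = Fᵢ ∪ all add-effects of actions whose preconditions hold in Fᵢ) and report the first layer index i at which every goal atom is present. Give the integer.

F0 = init (4 atoms)
F1 = F0 ∪ {above(b), above(c), linked(a), linked(b), linked(c), linked(e), linked(f)}  (11 atoms)
goal ⊆ F1  ⇒  h_max = 1

1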